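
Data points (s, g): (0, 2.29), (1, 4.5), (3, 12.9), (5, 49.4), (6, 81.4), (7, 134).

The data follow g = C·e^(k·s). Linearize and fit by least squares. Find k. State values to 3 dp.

k = 0.586

Linearized form: ln g = k·s + ln C. From the 6 transformed points,
AᵀA = [[120.0000, 22.0000]; [22.0000, 6]], rhs = [89.3566, 18.0870]ᵀ  (here Σs = 22.0000, Σ(s)² = 120.0000, Σln g = 18.0870, Σs·ln g = 89.3566).
Solving (det = 236.0000): k = 0.58570, ln C = 0.86693.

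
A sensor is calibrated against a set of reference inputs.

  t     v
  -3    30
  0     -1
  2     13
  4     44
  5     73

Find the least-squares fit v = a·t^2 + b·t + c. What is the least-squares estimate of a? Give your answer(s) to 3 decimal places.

a = 3.029

AᵀA·[a, b, c]ᵀ = Aᵀv reads: 978·a + 170·b + 54·c = 2851;  170·a + 54·b + 8·c = 477;  54·a + 8·b + 5·c = 159.
Solving the 3×3 system (Gaussian elimination) gives a = 35129/11596, b = -8629/11596, c = 1583/5798.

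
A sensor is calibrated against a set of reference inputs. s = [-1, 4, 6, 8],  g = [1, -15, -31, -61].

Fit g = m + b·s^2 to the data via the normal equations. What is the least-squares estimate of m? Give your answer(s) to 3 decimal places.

From the data, Σ1 = 4, Σs^2 = 117, Σs^2·s^2 = 5649.
For Mᵀg: Σg = -106, Σs^2·g = -5259.
Normal equations: [[4, 117]; [117, 5649]]·[m, b]ᵀ = [-106, -5259]ᵀ.
Eliminating b: 5649·(row 1) − 117·(row 2) gives 8907·m = 5649·(-106) − 117·(-5259) = 16509, so m = 5503/2969.
Then b = ((-5259) − 117·(5503/2969))/5649 = -2878/2969.

m = 1.853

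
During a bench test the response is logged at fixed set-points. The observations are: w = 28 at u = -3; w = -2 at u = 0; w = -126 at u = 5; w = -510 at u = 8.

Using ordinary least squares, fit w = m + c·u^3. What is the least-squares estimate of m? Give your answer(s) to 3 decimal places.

m = -0.717

Sums needed: Σ1 = 4, Σu^3 = 610, Σu^3·u^3 = 278498.
And Σw = -610, Σu^3·w = -277626.
Normal equations: [[4, 610]; [610, 278498]]·[m, c]ᵀ = [-610, -277626]ᵀ.
Eliminating c: 278498·(row 1) − 610·(row 2) gives 741892·m = 278498·(-610) − 610·(-277626) = -531920, so m = -132980/185473.
Then c = ((-277626) − 610·(-132980/185473))/278498 = -184601/185473.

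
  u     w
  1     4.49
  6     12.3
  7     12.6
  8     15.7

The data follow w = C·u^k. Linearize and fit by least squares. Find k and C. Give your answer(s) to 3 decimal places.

k = 0.570, C = 4.465

With ln wᵢ as the transformed response and ln uᵢ as the regressor:
Over the data: Σln u = 5.8171, Σ(ln u)² = 11.3210, Σln w = 9.2988, Σln u·ln w = 15.1530.
Normal system: [[11.3210, 5.8171]; [5.8171, 4]]·[k, ln C]ᵀ = [15.1530, 9.2988]ᵀ.
Solving (det = 11.4454): k = 0.56965, ln C = 1.49627, so C = exp(1.49627) = 4.46501.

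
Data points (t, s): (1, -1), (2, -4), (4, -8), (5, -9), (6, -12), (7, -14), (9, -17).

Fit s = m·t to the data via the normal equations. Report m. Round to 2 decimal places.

m = -1.93

Setting ∂/∂m … = 0 gives: 212·m = -409.
(Σt·t = 212, Σt·s = -409.)
Hence m = -409 / 212 ≈ -1.92925.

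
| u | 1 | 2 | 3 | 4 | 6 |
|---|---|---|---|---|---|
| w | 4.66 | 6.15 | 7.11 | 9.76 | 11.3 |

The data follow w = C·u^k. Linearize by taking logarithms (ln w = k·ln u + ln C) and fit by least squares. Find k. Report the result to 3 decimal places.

k = 0.509

Linearized form: ln w = k·ln u + ln C. From the 5 transformed points,
XᵀX = [[6.8196, 4.9698]; [4.9698, 5]], rhs = [10.9170, 10.0201]ᵀ  (here Σln u = 4.9698, Σ(ln u)² = 6.8196, Σln w = 10.0201, Σln u·ln w = 10.9170).
Slope k = (n·Σln u·ln w − Σln u·Σln w)/(n·Σ(ln u)² − (Σln u)²) = (5·10.9170 − 4.9698·10.0201)/9.3990 = 0.50935; ln C = (Σln w − k·Σln u)/n = 1.49774.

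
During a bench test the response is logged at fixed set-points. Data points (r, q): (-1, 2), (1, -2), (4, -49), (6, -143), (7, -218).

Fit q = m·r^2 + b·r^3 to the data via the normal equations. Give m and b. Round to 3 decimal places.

Compute the Gram sums: Σr^2·r^2 = 3955, Σr^2·r^3 = 25607, Σr^3·r^3 = 168403.
Moment sums: Σr^2·q = -16614, Σr^3·q = -108802.
Normal equations: [[3955, 25607]; [25607, 168403]]·[m, b]ᵀ = [-16614, -108802]ᵀ.
Determinant 3955·168403 − 25607² = 10315416.
m = ((-16614)·168403 − 25607·(-108802))/10315416 = -101333/88926; b = (3955·(-108802) − 25607·(-16614))/10315416 = -1219303/2578854.

m = -1.140, b = -0.473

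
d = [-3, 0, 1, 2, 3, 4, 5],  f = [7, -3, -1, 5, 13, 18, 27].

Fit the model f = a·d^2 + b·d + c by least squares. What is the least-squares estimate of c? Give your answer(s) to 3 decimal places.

Compute the Gram sums: Σd^2·d^2 = 1060, Σd^2·d = 198, Σd^2 = 64, Σd·d = 64, Σd = 12, Σ1 = 7.
Right-hand side: Σd^2·f = 1162, Σd·f = 234, Σf = 66.
Normal equations: [[1060, 198, 64]; [198, 64, 12]; [64, 12, 7]]·[a, b, c]ᵀ = [1162, 234, 66]ᵀ.
Inverting the 3×3 Gram matrix, [a, b, c]ᵀ = [3397/3207, 673/1069, -4282/3207]ᵀ.

c = -1.335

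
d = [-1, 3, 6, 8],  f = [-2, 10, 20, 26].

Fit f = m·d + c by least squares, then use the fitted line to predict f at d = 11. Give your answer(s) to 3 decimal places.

Sums needed: Σd·d = 110, Σd = 16, Σ1 = 4.
And Σd·f = 360, Σf = 54.
AᵀA·[m, c]ᵀ = Aᵀf becomes [[110, 16]; [16, 4]]·[m, c]ᵀ = [360, 54]ᵀ.
det = 110·4 − 16² = 184.
m = (360·4 − 16·54)/184 = 72/23; c = (110·54 − 16·360)/184 = 45/46.
At d = 11: f̂ = (72/23)·(11) + (45/46)·(1) = 1629/46.

f̂ = 35.413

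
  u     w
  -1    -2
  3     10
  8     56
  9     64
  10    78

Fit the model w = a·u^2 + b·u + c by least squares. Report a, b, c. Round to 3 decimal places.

Entries of XᵀX: Σu^2·u^2 = 20739, Σu^2·u = 2267, Σu^2 = 255, Σu·u = 255, Σu = 29, Σ1 = 5.
And Σu^2·w = 16656, Σu·w = 1836, Σw = 206.
XᵀX·[a, b, c]ᵀ = Xᵀw becomes [[20739, 2267, 255]; [2267, 255, 29]; [255, 29, 5]]·[a, b, c]ᵀ = [16656, 1836, 206]ᵀ.
Solving the 3×3 system (Gaussian elimination) gives a = 35693/62959, b = 141051/62959, c = -44528/62959.

a = 0.567, b = 2.240, c = -0.707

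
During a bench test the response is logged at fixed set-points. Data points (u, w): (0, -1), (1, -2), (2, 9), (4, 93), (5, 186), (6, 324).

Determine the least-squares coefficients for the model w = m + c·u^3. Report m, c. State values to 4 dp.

Forming XᵀX = [[6, 414]; [414, 66442]] and Xᵀw = [609, 99256]ᵀ gives XᵀX·[m, c]ᵀ = Xᵀw.
Eliminating c: 66442·(row 1) − 414·(row 2) gives 227256·m = 66442·609 − 414·99256 = -628806, so m = -104801/37876.
Then c = (99256 − 414·(-104801/37876))/66442 = 57235/37876.

m = -2.7670, c = 1.5111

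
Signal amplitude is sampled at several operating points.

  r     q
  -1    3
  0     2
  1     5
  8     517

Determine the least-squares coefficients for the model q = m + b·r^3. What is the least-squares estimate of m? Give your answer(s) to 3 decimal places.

m = 3.333

XᵀX·[m, b]ᵀ = Xᵀq reads: 4·m + 512·b = 527;  512·m + 262146·b = 264706.
(Σ1 = 4, Σr^3 = 512, Σr^3·r^3 = 262146, Σq = 527, Σr^3·q = 264706.)
Eliminating b: 262146·(row 1) − 512·(row 2) gives 786440·m = 262146·527 − 512·264706 = 2621470, so m = 262147/78644.
Then b = (264706 − 512·(262147/78644))/262146 = 19725/19661.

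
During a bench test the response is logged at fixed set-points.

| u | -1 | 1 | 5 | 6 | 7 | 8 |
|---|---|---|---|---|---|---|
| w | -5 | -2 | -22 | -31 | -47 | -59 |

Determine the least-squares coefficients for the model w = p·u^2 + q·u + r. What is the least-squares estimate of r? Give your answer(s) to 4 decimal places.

With design matrix M, MᵀM = [[8420, 1196, 176]; [1196, 176, 26]; [176, 26, 6]] and Mᵀw = [-7752, -1094, -166]ᵀ.
Inverting the 3×3 Gram matrix, [p, q, r]ᵀ = [-1516/1389, 10778/6945, -5501/2315]ᵀ.

r = -2.3762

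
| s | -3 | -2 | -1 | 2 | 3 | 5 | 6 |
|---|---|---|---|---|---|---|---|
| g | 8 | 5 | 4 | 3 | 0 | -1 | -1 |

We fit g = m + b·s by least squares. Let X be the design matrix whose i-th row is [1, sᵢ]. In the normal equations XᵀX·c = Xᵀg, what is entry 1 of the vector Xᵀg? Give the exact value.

Entry 1 ↔ basis 1, so (Xᵀg)_{1} = Σᵢ gᵢ = (1)·(8) + (1)·(5) + (1)·(4) + (1)·(3) + (1)·(0) + (1)·(-1) + (1)·(-1) = 18.

18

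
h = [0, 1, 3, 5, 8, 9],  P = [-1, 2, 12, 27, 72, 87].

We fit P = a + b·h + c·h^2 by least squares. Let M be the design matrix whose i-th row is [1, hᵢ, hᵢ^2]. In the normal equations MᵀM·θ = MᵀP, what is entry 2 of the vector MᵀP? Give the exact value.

Entry 2 ↔ basis h, so (MᵀP)_{2} = Σᵢ (h)·Pᵢ = (0)·(-1) + (1)·(2) + (3)·(12) + (5)·(27) + (8)·(72) + (9)·(87) = 1532.

1532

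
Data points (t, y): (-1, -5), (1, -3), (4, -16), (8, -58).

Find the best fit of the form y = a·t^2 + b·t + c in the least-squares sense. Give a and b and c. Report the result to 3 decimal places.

a = -0.937, b = 0.634, c = -3.196

Normal-equation sums: Σt^2·t^2 = 4354, Σt^2·t = 576, Σt^2 = 82, Σt·t = 82, Σt = 12, Σ1 = 4.
And Σt^2·y = -3976, Σt·y = -526, Σy = -82.
XᵀX·[a, b, c]ᵀ = Xᵀy becomes [[4354, 576, 82]; [576, 82, 12]; [82, 12, 4]]·[a, b, c]ᵀ = [-3976, -526, -82]ᵀ.
Row-reducing yields a = -2195/2343, b = 45/71, c = -7489/2343.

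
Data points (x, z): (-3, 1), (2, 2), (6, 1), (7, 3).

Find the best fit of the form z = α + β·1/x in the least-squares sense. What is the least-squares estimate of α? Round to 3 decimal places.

Forming MᵀM = [[4, 10/21]; [10/21, 361/882]] and Mᵀz = [7, 53/42]ᵀ gives MᵀM·[α, β]ᵀ = Mᵀz.
Eliminating β: (361/882)·(row 1) − (10/21)·(row 2) gives (622/441)·α = (361/882)·7 − (10/21)·(53/42) = 1997/882, so α = 1997/1244.
Then β = ((53/42) − (10/21)·(1997/1244))/(361/882) = 378/311.

α = 1.605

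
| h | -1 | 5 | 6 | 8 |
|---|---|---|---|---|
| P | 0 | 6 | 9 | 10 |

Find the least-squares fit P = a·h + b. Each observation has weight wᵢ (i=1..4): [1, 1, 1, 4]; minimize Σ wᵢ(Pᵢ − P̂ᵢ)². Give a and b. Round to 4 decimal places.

Sums needed: Σwᵢ·h·h = 318, Σwᵢ·h = 42, Σwᵢ·1 = 7.
For AᵀWP: Σwᵢ·h·P = 404, Σwᵢ·P = 55.
So AᵀWA·[a, b]ᵀ = AᵀWP: [[318, 42]; [42, 7]]·[a, b]ᵀ = [404, 55]ᵀ.
Determinant 318·7 − 42² = 462.
a = (404·7 − 42·55)/462 = 37/33; b = (318·55 − 42·404)/462 = 87/77.

a = 1.1212, b = 1.1299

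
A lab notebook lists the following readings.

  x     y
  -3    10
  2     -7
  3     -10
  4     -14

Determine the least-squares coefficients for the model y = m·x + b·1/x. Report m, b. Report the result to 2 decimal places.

m = -3.44, b = 0.15

Sums needed: Σx·x = 38, Σx·1/x = 4, Σ1/x·1/x = 77/144.
Right-hand side: Σx·y = -130, Σ1/x·y = -41/3.
Normal equations: [[38, 4]; [4, 77/144]]·[m, b]ᵀ = [-130, -41/3]ᵀ.
Determinant 38·(77/144) − 4² = 311/72.
m = ((-130)·(77/144) − 4·(-41/3))/(311/72) = -1069/311; b = (38·(-41/3) − 4·(-130))/(311/72) = 48/311.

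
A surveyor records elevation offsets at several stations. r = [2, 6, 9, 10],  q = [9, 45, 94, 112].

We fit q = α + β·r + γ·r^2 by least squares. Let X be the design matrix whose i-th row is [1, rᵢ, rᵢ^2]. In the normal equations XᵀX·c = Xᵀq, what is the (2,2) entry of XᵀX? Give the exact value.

221

Row 2 ↔ basis r, column 2 ↔ basis r, so (XᵀX)_{2,2} = Σᵢ (r)·(r) = (2)·(2) + (6)·(6) + (9)·(9) + (10)·(10) = 221.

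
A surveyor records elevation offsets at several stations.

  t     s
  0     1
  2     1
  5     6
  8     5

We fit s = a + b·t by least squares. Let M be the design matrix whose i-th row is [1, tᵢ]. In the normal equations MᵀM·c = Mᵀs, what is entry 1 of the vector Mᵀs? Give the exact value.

Entry 1 ↔ basis 1, so (Mᵀs)_{1} = Σᵢ sᵢ = (1)·(1) + (1)·(1) + (1)·(6) + (1)·(5) = 13.

13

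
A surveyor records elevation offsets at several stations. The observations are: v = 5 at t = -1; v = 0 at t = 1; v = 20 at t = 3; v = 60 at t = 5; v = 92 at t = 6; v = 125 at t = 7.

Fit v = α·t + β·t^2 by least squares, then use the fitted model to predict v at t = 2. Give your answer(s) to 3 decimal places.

v̂ = 7.240

The normal system XᵀX·[α, β]ᵀ = Xᵀv is [[121, 711]; [711, 4405]]·[α, β]ᵀ = [1782, 11122]ᵀ.
Determinant 121·4405 − 711² = 27484.
α = (1782·4405 − 711·11122)/27484 = -14508/6871; β = (121·11122 − 711·1782)/27484 = 19690/6871.
At t = 2: v̂ = (-14508/6871)·(2) + (19690/6871)·(4) = 49744/6871.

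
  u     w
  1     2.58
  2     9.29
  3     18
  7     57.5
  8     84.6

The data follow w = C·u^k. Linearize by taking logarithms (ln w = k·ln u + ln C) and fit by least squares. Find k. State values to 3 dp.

Let Y = ln w. Fitting Y = k·ln u + ln C by least squares:
Σln u = 5.8171, Σ(ln u)² = 9.7980, Σln w = 14.5568, Σln u·ln w = 21.8332.
Equations: 9.7980·k + 5.8171·ln C = 21.8332;  5.8171·k + 5·ln C = 14.5568.
Solving (det = 15.1514): k = 1.61618, ln C = 1.03107.

k = 1.616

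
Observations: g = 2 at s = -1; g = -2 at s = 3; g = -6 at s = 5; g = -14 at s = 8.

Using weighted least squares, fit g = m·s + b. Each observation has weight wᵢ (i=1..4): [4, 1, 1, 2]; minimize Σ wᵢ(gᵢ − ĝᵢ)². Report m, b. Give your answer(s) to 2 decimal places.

m = -1.71, b = 0.77

Forming XᵀWX = [[166, 20]; [20, 8]] and XᵀWg = [-268, -28]ᵀ gives XᵀWX·[m, b]ᵀ = XᵀWg.
Eliminating b: 8·(row 1) − 20·(row 2) gives 928·m = 8·(-268) − 20·(-28) = -1584, so m = -99/58.
Then b = ((-28) − 20·(-99/58))/8 = 89/116.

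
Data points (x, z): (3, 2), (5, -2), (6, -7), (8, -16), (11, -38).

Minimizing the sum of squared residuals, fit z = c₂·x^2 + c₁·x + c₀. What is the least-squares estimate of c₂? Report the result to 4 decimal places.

c₂ = -0.4451

Entries of AᵀA: Σx^2·x^2 = 20739, Σx^2·x = 2211, Σx^2 = 255, Σx·x = 255, Σx = 33, Σ1 = 5.
Moment sums: Σx^2·z = -5906, Σx·z = -592, Σz = -61.
AᵀA·[c₂, c₁, c₀]ᵀ = Aᵀz becomes [[20739, 2211, 255]; [2211, 255, 33]; [255, 33, 5]]·[c₂, c₁, c₀]ᵀ = [-5906, -592, -61]ᵀ.
Inverting the 3×3 Gram matrix, [c₂, c₁, c₀]ᵀ = [-1103/2478, 1013/826, 142/59]ᵀ.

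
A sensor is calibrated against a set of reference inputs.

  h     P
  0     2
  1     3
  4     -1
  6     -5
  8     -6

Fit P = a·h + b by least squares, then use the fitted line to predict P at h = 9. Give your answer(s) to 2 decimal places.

Normal-equation sums: Σh·h = 117, Σh = 19, Σ1 = 5.
Right-hand side: Σh·P = -79, ΣP = -7.
Normal equations: [[117, 19]; [19, 5]]·[a, b]ᵀ = [-79, -7]ᵀ.
Δ = 117·5 − 19² = 224.
a = ((-79)·5 − 19·(-7))/224 = -131/112; b = (117·(-7) − 19·(-79))/224 = 341/112.
At h = 9: P̂ = (-131/112)·(9) + (341/112)·(1) = -419/56.

P̂ = -7.48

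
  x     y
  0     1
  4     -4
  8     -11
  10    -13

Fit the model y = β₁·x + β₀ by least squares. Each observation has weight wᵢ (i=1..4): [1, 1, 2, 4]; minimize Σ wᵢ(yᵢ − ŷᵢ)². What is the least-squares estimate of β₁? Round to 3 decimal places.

β₁ = -1.431

Sums needed: Σwᵢ·x·x = 544, Σwᵢ·x = 60, Σwᵢ·1 = 8.
Right-hand side: Σwᵢ·x·y = -712, Σwᵢ·y = -77.
Normal equations: [[544, 60]; [60, 8]]·[β₁, β₀]ᵀ = [-712, -77]ᵀ.
Eliminating β₀: 8·(row 1) − 60·(row 2) gives 752·β₁ = 8·(-712) − 60·(-77) = -1076, so β₁ = -269/188.
Then β₀ = ((-77) − 60·(-269/188))/8 = 52/47.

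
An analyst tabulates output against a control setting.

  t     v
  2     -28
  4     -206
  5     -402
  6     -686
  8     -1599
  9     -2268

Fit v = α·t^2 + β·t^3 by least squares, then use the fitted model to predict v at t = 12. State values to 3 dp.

Sums needed: Σt^2·t^2 = 12850, Σt^2·t^3 = 103774, Σt^3·t^3 = 860026.
For Mᵀv: Σt^2·v = -324198, Σt^3·v = -2683894.
Eliminating β: 860026·(row 1) − 103774·(row 2) gives 282291024·α = 860026·(-324198) − 103774·(-2683894) = -300293192, so α = -37536649/35286378.
Then β = ((-2683894) − 103774·(-37536649/35286378))/860026 = -105589331/35286378.
At t = 12: v̂ = (-37536649/35286378)·(144) + (-105589331/35286378)·(1728) = -31310606904/5881063.

v̂ = -5323.971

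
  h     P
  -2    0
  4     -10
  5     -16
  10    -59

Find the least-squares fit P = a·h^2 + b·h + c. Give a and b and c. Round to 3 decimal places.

a = -0.534, b = -0.646, c = 0.864

From the data, Σh^2·h^2 = 10897, Σh^2·h = 1181, Σh^2 = 145, Σh·h = 145, Σh = 17, Σ1 = 4.
Moment sums: Σh^2·P = -6460, Σh·P = -710, ΣP = -85.
Normal equations: [[10897, 1181, 145]; [1181, 145, 17]; [145, 17, 4]]·[a, b, c]ᵀ = [-6460, -710, -85]ᵀ.
Solving the 3×3 system (Gaussian elimination) gives a = -10855/20316, b = -4375/6772, c = 4390/5079.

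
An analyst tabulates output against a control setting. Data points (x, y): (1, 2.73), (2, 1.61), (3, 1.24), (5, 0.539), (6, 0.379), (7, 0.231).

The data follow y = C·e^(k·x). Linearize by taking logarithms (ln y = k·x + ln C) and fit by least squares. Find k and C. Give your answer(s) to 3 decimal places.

k = -0.398, C = 3.913

Taking logs, ln y = k·x + ln C, so regress ln y on x.
AᵀA = [[124.0000, 24.0000]; [24.0000, 6]], rhs = [-16.5668, -1.3579]ᵀ  (here Σx = 24.0000, Σ(x)² = 124.0000, Σln y = -1.3579, Σx·ln y = -16.5668).
Slope k = (n·Σx·ln y − Σx·Σln y)/(n·Σ(x)² − (Σx)²) = (6·-16.5668 − 24.0000·-1.3579)/168.0000 = -0.39768; ln C = (Σln y − k·Σx)/n = 1.36439, so C = exp(1.36439) = 3.91332.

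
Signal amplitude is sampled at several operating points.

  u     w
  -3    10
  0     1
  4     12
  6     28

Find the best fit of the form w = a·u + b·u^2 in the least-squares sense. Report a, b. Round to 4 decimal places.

AᵀA·[a, b]ᵀ = Aᵀw reads: 61·a + 253·b = 186;  253·a + 1633·b = 1290.
Determinant 61·1633 − 253² = 35604.
a = (186·1633 − 253·1290)/35604 = -82/129; b = (61·1290 − 253·186)/35604 = 2636/2967.

a = -0.6357, b = 0.8884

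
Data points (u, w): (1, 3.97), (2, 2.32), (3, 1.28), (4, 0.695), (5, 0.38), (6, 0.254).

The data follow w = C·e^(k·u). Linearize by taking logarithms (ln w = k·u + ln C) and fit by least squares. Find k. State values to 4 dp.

k = -0.5653

Let Y = ln w. Fitting Y = k·u + ln C by least squares:
Sums: Σu = 21.0000, Σ(u)² = 91.0000, Σln w = -0.2347, Σu·ln w = -10.7133.
Normal system: [[91.0000, 21.0000]; [21.0000, 6]]·[k, ln C]ᵀ = [-10.7133, -0.2347]ᵀ.
Δ = 91.0000·6 − (21.0000)² = 105.0000; k = (-10.7133·6 − 21.0000·-0.2347)/105.0000 = -0.56526, ln C = (91.0000·-0.2347 − 21.0000·-10.7133)/105.0000 = 1.93930.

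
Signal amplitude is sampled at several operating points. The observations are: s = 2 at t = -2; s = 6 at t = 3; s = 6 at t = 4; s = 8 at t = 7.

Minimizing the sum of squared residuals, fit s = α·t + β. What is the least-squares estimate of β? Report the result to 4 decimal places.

The normal system MᵀM·[α, β]ᵀ = Mᵀs is [[78, 12]; [12, 4]]·[α, β]ᵀ = [94, 22]ᵀ.
Determinant 78·4 − 12² = 168.
α = (94·4 − 12·22)/168 = 2/3; β = (78·22 − 12·94)/168 = 7/2.

β = 3.5000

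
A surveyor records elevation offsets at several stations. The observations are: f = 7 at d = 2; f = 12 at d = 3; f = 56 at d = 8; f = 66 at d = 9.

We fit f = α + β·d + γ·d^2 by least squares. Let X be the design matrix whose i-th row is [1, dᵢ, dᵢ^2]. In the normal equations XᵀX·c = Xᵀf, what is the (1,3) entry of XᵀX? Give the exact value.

Row 1 ↔ basis 1, column 3 ↔ basis d^2, so (XᵀX)_{1,3} = Σᵢ d^2 = (1)·(4) + (1)·(9) + (1)·(64) + (1)·(81) = 158.

158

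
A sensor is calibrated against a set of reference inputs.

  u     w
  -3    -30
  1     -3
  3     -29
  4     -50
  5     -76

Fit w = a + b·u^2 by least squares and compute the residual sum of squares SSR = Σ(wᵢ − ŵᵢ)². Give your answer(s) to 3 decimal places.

SSR = 5.089

From the data, Σ1 = 5, Σu^2 = 60, Σu^2·u^2 = 1044.
Moment sums: Σw = -188, Σu^2·w = -3234.
Normal equations: [[5, 60]; [60, 1044]]·[a, b]ᵀ = [-188, -3234]ᵀ.
Δ = 5·1044 − 60² = 1620.
a = ((-188)·1044 − 60·(-3234))/1620 = -62/45; b = (5·(-3234) − 60·(-188))/1620 = -163/54.
Residuals: -131/90, 377/270, -41/90, -44/135, 227/270; SSR = 229/45.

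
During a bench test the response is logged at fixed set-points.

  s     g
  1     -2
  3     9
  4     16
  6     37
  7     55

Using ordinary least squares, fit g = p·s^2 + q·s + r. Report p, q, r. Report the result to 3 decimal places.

The normal system AᵀA·[p, q, r]ᵀ = Aᵀg is [[4035, 651, 111]; [651, 111, 21]; [111, 21, 5]]·[p, q, r]ᵀ = [4362, 696, 115]ᵀ.
Inverting the 3×3 Gram matrix, [p, q, r]ᵀ = [523/462, 1/6, -218/77]ᵀ.

p = 1.132, q = 0.167, r = -2.831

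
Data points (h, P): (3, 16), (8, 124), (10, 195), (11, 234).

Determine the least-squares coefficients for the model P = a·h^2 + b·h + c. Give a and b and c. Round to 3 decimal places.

a = 1.876, b = 1.060, c = -4.108

Compute the Gram sums: Σh^2·h^2 = 28818, Σh^2·h = 2870, Σh^2 = 294, Σh·h = 294, Σh = 32, Σ1 = 4.
Moment sums: Σh^2·P = 55894, Σh·P = 5564, ΣP = 569.
Normal equations: [[28818, 2870, 294]; [2870, 294, 32]; [294, 32, 4]]·[a, b, c]ᵀ = [55894, 5564, 569]ᵀ.
Inverting the 3×3 Gram matrix, [a, b, c]ᵀ = [10539/5618, 5953/5618, -11540/2809]ᵀ.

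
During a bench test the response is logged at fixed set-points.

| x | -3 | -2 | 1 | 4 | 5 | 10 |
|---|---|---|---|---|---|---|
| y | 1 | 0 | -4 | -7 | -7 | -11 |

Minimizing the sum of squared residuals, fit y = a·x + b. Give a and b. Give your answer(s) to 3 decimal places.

a = -0.936, b = -2.326

Compute the Gram sums: Σx·x = 155, Σx = 15, Σ1 = 6.
For Mᵀy: Σx·y = -180, Σy = -28.
Determinant 155·6 − 15² = 705.
a = ((-180)·6 − 15·(-28))/705 = -44/47; b = (155·(-28) − 15·(-180))/705 = -328/141.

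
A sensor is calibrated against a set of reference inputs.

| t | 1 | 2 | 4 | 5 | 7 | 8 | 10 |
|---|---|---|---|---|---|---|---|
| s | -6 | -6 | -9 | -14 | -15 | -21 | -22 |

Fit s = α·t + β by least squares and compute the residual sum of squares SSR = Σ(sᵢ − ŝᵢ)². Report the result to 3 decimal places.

Compute the Gram sums: Σt·t = 259, Σt = 37, Σ1 = 7.
For Mᵀs: Σt·s = -617, Σs = -93.
Determinant 259·7 − 37² = 444.
α = ((-617)·7 − 37·(-93))/444 = -439/222; β = (259·(-93) − 37·(-617))/444 = -17/6.
Residuals: -44/37, 175/222, 129/74, -142/111, 62/37, -521/222, 45/74; SSR = 1709/111.

SSR = 15.396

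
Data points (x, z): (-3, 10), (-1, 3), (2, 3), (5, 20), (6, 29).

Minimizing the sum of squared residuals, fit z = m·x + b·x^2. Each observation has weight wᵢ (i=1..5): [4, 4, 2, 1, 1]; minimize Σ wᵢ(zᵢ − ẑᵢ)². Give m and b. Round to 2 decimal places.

Forming MᵀWM = [[109, 245]; [245, 2281]] and MᵀWz = [154, 1940]ᵀ gives MᵀWM·[m, b]ᵀ = MᵀWz.
Eliminating b: 2281·(row 1) − 245·(row 2) gives 188604·m = 2281·154 − 245·1940 = -124026, so m = -20671/31434.
Then b = (1940 − 245·(-20671/31434))/2281 = 28955/31434.

m = -0.66, b = 0.92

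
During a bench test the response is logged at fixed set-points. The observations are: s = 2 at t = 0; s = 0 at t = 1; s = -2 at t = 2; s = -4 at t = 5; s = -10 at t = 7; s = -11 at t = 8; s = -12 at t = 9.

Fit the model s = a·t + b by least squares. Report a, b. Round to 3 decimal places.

From the data, Σt·t = 224, Σt = 32, Σ1 = 7.
And Σt·s = -290, Σs = -37.
Normal equations: [[224, 32]; [32, 7]]·[a, b]ᵀ = [-290, -37]ᵀ.
det = 224·7 − 32² = 544.
a = ((-290)·7 − 32·(-37))/544 = -423/272; b = (224·(-37) − 32·(-290))/544 = 31/17.

a = -1.555, b = 1.824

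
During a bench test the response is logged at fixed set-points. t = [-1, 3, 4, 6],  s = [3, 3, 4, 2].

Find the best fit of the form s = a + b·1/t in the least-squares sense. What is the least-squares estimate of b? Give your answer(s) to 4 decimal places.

b = 0.0703

Sums needed: Σ1 = 4, Σ1/t = -1/4, Σ1/t·1/t = 173/144.
Right-hand side: Σs = 12, Σ1/t·s = -2/3.
Δ = 4·(173/144) − (-1/4)² = 683/144.
a = (12·(173/144) − (-1/4)·(-2/3))/(683/144) = 2052/683; b = (4·(-2/3) − (-1/4)·12)/(683/144) = 48/683.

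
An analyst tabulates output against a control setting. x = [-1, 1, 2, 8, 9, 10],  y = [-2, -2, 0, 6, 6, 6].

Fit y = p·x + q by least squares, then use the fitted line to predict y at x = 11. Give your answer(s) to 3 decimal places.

The normal system AᵀA·[p, q]ᵀ = Aᵀy is [[251, 29]; [29, 6]]·[p, q]ᵀ = [162, 14]ᵀ.
Δ = 251·6 − 29² = 665.
p = (162·6 − 29·14)/665 = 566/665; q = (251·14 − 29·162)/665 = -1184/665.
At x = 11: ŷ = (566/665)·(11) + (-1184/665)·(1) = 5042/665.

ŷ = 7.582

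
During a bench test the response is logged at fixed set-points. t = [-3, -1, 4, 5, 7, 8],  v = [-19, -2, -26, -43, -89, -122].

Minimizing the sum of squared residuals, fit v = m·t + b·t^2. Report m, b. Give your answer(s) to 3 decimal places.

m = 0.974, b = -1.987

With design matrix A, AᵀA = [[164, 1016]; [1016, 7460]] and Aᵀv = [-1859, -13833]ᵀ.
Eliminating b: 7460·(row 1) − 1016·(row 2) gives 191184·m = 7460·(-1859) − 1016·(-13833) = 186188, so m = 46547/47796.
Then b = ((-13833) − 1016·(46547/47796))/7460 = -94967/47796.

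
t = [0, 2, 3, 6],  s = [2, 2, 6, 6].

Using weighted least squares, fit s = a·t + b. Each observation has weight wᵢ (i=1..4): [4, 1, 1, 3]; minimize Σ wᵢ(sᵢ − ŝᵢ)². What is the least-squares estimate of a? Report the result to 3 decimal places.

a = 0.693

Forming MᵀWM = [[121, 23]; [23, 9]] and MᵀWs = [130, 34]ᵀ gives MᵀWM·[a, b]ᵀ = MᵀWs.
Eliminating b: 9·(row 1) − 23·(row 2) gives 560·a = 9·130 − 23·34 = 388, so a = 97/140.
Then b = (34 − 23·(97/140))/9 = 281/140.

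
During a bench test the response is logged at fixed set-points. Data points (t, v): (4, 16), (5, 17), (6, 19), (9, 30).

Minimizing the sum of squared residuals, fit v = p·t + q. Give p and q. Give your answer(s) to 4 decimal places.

p = 2.9286, q = 2.9286

Forming MᵀM = [[158, 24]; [24, 4]] and Mᵀv = [533, 82]ᵀ gives MᵀM·[p, q]ᵀ = Mᵀv.
Determinant 158·4 − 24² = 56.
p = (533·4 − 24·82)/56 = 41/14; q = (158·82 − 24·533)/56 = 41/14.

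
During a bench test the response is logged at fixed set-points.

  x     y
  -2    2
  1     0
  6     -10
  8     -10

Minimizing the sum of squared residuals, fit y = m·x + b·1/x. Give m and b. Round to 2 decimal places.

MᵀM·[m, b]ᵀ = Mᵀy reads: 105·m + 4·b = -144;  4·m + (745/576)·b = -47/12.
det = 105·(745/576) − 4² = 23003/192.
m = ((-144)·(745/576) − 4·(-47/12))/(23003/192) = -32752/23003; b = (105·(-47/12) − 4·(-144))/(23003/192) = 31632/23003.

m = -1.42, b = 1.38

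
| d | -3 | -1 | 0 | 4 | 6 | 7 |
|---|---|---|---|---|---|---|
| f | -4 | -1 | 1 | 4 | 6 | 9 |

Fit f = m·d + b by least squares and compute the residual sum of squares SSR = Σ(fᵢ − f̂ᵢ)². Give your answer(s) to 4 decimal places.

Sums needed: Σd·d = 111, Σd = 13, Σ1 = 6.
And Σd·f = 128, Σf = 15.
Determinant 111·6 − 13² = 497.
m = (128·6 − 13·15)/497 = 573/497; b = (111·15 − 13·128)/497 = 1/497.
Residuals: -270/497, 75/497, 496/497, -305/497, -457/497, 461/497; SSR = 1688/497.

SSR = 3.3964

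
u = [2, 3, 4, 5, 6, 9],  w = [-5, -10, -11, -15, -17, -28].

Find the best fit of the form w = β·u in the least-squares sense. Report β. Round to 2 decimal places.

Forming XᵀX = [[171]] and Xᵀw = [-513]ᵀ gives XᵀX·[β]ᵀ = Xᵀw.
β = (-513)/171 = -3.

β = -3.00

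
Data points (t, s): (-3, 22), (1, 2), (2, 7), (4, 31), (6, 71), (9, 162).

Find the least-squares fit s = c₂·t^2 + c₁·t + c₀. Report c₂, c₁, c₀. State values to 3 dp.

Sums needed: Σt^2·t^2 = 8211, Σt^2·t = 991, Σt^2 = 147, Σt·t = 147, Σt = 19, Σ1 = 6.
Right-hand side: Σt^2·s = 16402, Σt·s = 1958, Σs = 295.
MᵀM·[c₂, c₁, c₀]ᵀ = Mᵀs becomes [[8211, 991, 147]; [991, 147, 19]; [147, 19, 6]]·[c₂, c₁, c₀]ᵀ = [16402, 1958, 295]ᵀ.
Inverting the 3×3 Gram matrix, [c₂, c₁, c₀]ᵀ = [3403/1633, -1340/1633, 1159/1633]ᵀ.

c₂ = 2.084, c₁ = -0.821, c₀ = 0.710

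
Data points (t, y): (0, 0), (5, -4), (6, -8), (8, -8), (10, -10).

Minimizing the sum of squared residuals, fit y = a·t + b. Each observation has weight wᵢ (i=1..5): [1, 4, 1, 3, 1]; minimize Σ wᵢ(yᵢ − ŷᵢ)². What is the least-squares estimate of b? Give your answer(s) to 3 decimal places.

b = 0.553

Setting ∂/∂a … = 0 gives: 428·a + 60·b = -420;  60·a + 10·b = -58.
(Σwᵢ·t·t = 428, Σwᵢ·t = 60, Σwᵢ·1 = 10, Σwᵢ·t·y = -420, Σwᵢ·y = -58.)
det = 428·10 − 60² = 680.
a = ((-420)·10 − 60·(-58))/680 = -18/17; b = (428·(-58) − 60·(-420))/680 = 47/85.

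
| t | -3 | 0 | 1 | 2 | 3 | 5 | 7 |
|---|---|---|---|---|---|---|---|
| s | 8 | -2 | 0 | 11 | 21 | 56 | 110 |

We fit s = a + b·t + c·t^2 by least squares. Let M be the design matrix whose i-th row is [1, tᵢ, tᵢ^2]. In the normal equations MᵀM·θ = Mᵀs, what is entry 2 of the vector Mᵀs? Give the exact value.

Entry 2 ↔ basis t, so (Mᵀs)_{2} = Σᵢ (t)·sᵢ = (-3)·(8) + (0)·(-2) + (1)·(0) + (2)·(11) + (3)·(21) + (5)·(56) + (7)·(110) = 1111.

1111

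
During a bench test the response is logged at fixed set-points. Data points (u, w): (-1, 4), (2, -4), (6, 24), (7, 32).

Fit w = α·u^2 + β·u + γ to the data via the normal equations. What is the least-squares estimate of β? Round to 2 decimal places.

From the data, Σu^2·u^2 = 3714, Σu^2·u = 566, Σu^2 = 90, Σu·u = 90, Σu = 14, Σ1 = 4.
For Aᵀw: Σu^2·w = 2420, Σu·w = 356, Σw = 56.
AᵀA·[α, β, γ]ᵀ = Aᵀw becomes [[3714, 566, 90]; [566, 90, 14]; [90, 14, 4]]·[α, β, γ]ᵀ = [2420, 356, 56]ᵀ.
Inverting the 3×3 Gram matrix, [α, β, γ]ᵀ = [925/781, -2615/781, -66/71]ᵀ.

β = -3.35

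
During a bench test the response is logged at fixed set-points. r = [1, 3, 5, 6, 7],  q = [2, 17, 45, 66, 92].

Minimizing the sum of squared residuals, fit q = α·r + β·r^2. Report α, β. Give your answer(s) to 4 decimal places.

α = -0.3852, β = 1.9160

Forming AᵀA = [[120, 712]; [712, 4404]] and Aᵀq = [1318, 8164]ᵀ gives AᵀA·[α, β]ᵀ = Aᵀq.
Δ = 120·4404 − 712² = 21536.
α = (1318·4404 − 712·8164)/21536 = -1037/2692; β = (120·8164 − 712·1318)/21536 = 2579/1346.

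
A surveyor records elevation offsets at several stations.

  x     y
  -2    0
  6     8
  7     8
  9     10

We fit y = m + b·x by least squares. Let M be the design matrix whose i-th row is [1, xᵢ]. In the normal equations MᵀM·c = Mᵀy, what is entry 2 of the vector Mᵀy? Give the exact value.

194

Entry 2 ↔ basis x, so (Mᵀy)_{2} = Σᵢ (x)·yᵢ = (-2)·(0) + (6)·(8) + (7)·(8) + (9)·(10) = 194.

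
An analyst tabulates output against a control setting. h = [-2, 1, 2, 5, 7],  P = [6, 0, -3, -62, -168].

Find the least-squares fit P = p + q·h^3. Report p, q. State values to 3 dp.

p = 0.921, q = -0.494

From the data, Σ1 = 5, Σh^3 = 469, Σh^3·h^3 = 133403.
Moment sums: ΣP = -227, Σh^3·P = -65446.
So AᵀA·[p, q]ᵀ = AᵀP: [[5, 469]; [469, 133403]]·[p, q]ᵀ = [-227, -65446]ᵀ.
det = 5·133403 − 469² = 447054.
p = ((-227)·133403 − 469·(-65446))/447054 = 137231/149018; q = (5·(-65446) − 469·(-227))/447054 = -73589/149018.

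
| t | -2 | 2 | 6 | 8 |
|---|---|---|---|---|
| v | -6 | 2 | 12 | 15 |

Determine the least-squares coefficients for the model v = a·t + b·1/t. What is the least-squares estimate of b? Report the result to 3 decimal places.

b = 0.433

Entries of AᵀA: Σt·t = 108, Σt·1/t = 4, Σ1/t·1/t = 313/576.
And Σt·v = 208, Σ1/t·v = 63/8.
Normal equations: [[108, 4]; [4, 313/576]]·[a, b]ᵀ = [208, 63/8]ᵀ.
Δ = 108·(313/576) − 4² = 683/16.
a = (208·(313/576) − 4·(63/8))/(683/16) = 11740/6147; b = (108·(63/8) − 4·208)/(683/16) = 296/683.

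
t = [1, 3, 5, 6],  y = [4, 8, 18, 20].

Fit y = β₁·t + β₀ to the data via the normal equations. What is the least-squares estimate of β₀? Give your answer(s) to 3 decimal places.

Normal-equation sums: Σt·t = 71, Σt = 15, Σ1 = 4.
And Σt·y = 238, Σy = 50.
Eliminating β₀: 4·(row 1) − 15·(row 2) gives 59·β₁ = 4·238 − 15·50 = 202, so β₁ = 202/59.
Then β₀ = (50 − 15·(202/59))/4 = -20/59.

β₀ = -0.339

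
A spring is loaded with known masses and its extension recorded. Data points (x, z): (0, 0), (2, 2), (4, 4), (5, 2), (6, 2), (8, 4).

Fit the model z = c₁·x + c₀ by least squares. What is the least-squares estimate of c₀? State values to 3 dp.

The normal system AᵀA·[c₁, c₀]ᵀ = Aᵀz is [[145, 25]; [25, 6]]·[c₁, c₀]ᵀ = [74, 14]ᵀ.
Determinant 145·6 − 25² = 245.
c₁ = (74·6 − 25·14)/245 = 94/245; c₀ = (145·14 − 25·74)/245 = 36/49.

c₀ = 0.735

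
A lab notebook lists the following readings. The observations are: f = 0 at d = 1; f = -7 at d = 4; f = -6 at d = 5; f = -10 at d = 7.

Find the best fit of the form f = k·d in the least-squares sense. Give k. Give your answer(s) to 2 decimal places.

k = -1.41

The normal equations are: 91·k = -128.
Hence k = -128 / 91 ≈ -1.40659.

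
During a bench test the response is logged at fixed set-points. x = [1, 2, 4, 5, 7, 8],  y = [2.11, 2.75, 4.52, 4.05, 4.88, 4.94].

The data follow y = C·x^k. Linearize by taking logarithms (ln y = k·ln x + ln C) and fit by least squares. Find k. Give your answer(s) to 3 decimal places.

k = 0.427

Taking logs, ln y = k·ln x + ln C, so regress ln y on ln x.
Σln x = 7.7142, Σ(ln x)² = 13.1032, Σln y = 7.8480, Σln x·ln y = 11.4498.
Equations: 13.1032·k + 7.7142·ln C = 11.4498;  7.7142·k + 6·ln C = 7.8480.
Solving (det = 19.1098): k = 0.42685, ln C = 0.75920.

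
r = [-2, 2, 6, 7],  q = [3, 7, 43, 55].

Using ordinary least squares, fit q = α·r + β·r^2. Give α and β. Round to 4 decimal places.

α = 0.9728, β = 1.0027

Setting ∂/∂α … = 0 gives: 93·α + 559·β = 651;  559·α + 3729·β = 4283.
(Σr·r = 93, Σr·r^2 = 559, Σr^2·r^2 = 3729, Σr·q = 651, Σr^2·q = 4283.)
Δ = 93·3729 − 559² = 34316.
α = (651·3729 − 559·4283)/34316 = 16691/17158; β = (93·4283 − 559·651)/34316 = 17205/17158.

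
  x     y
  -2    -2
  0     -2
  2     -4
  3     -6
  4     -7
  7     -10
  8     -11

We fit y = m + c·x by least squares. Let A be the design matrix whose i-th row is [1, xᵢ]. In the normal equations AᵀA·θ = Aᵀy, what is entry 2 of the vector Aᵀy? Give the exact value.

-208

Entry 2 ↔ basis x, so (Aᵀy)_{2} = Σᵢ (x)·yᵢ = (-2)·(-2) + (0)·(-2) + (2)·(-4) + (3)·(-6) + (4)·(-7) + (7)·(-10) + (8)·(-11) = -208.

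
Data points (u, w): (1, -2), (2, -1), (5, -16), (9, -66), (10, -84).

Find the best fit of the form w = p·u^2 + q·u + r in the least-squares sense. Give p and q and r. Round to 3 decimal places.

MᵀM·[p, q, r]ᵀ = Mᵀw reads: 17203·p + 1863·q + 211·r = -14152;  1863·p + 211·q + 27·r = -1518;  211·p + 27·q + 5·r = -169.
Solving the 3×3 system (Gaussian elimination) gives p = -12281/10928, q = 34827/10928, r = -19587/5464.

p = -1.124, q = 3.187, r = -3.585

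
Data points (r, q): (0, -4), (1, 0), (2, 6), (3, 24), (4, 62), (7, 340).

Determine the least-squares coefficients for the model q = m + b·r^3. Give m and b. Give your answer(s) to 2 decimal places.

m = -2.38, b = 1.00

Sums needed: Σ1 = 6, Σr^3 = 443, Σr^3·r^3 = 122539.
Right-hand side: Σq = 428, Σr^3·q = 121284.
Normal equations: [[6, 443]; [443, 122539]]·[m, b]ᵀ = [428, 121284]ᵀ.
Δ = 6·122539 − 443² = 538985.
m = (428·122539 − 443·121284)/538985 = -256424/107797; b = (6·121284 − 443·428)/538985 = 107620/107797.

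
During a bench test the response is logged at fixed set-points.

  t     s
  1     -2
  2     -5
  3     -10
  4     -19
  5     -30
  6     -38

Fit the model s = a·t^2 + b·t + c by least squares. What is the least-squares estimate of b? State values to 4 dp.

From the data, Σt^2·t^2 = 2275, Σt^2·t = 441, Σt^2 = 91, Σt·t = 91, Σt = 21, Σ1 = 6.
Moment sums: Σt^2·s = -2534, Σt·s = -496, Σs = -104.
So MᵀM·[a, b, c]ᵀ = Mᵀs: [[2275, 441, 91]; [441, 91, 21]; [91, 21, 6]]·[a, b, c]ᵀ = [-2534, -496, -104]ᵀ.
Row-reducing yields a = -7/8, b = -397/280, c = 9/10.

b = -1.4179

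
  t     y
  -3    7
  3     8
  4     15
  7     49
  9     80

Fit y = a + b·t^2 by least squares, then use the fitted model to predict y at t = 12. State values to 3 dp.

The normal system AᵀA·[a, b]ᵀ = Aᵀy is [[5, 164]; [164, 9380]]·[a, b]ᵀ = [159, 9256]ᵀ.
Δ = 5·9380 − 164² = 20004.
a = (159·9380 − 164·9256)/20004 = -6641/5001; b = (5·9256 − 164·159)/20004 = 5051/5001.
At t = 12: ŷ = (-6641/5001)·(1) + (5051/5001)·(144) = 720703/5001.

ŷ = 144.112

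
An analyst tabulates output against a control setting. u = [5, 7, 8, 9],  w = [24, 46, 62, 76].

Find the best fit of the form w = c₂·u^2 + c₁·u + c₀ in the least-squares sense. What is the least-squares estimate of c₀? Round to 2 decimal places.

c₀ = -5.05

Compute the Gram sums: Σu^2·u^2 = 13683, Σu^2·u = 1709, Σu^2 = 219, Σu·u = 219, Σu = 29, Σ1 = 4.
Moment sums: Σu^2·w = 12978, Σu·w = 1622, Σw = 208.
Solving the 3×3 system (Gaussian elimination) gives c₂ = 9/11, c₁ = 93/55, c₀ = -278/55.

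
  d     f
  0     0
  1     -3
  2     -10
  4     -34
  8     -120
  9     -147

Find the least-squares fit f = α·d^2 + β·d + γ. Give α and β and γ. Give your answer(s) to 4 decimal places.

α = -1.5709, β = -2.3560, γ = 0.5521

Forming XᵀX = [[10930, 1314, 166]; [1314, 166, 24]; [166, 24, 6]] and Xᵀf = [-20174, -2442, -314]ᵀ gives XᵀX·[α, β, γ]ᵀ = Xᵀf.
Solving the 3×3 system (Gaussian elimination) gives α = -4975/3167, β = -37308/15835, γ = 8742/15835.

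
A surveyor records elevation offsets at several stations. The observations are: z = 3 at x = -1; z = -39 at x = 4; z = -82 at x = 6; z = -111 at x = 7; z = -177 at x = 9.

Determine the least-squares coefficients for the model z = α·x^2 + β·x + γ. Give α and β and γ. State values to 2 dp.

The normal equations are: 10515·α + 1351·β + 183·γ = -23349;  1351·α + 183·β + 25·γ = -3021;  183·α + 25·β + 5·γ = -406.
(Σx^2·x^2 = 10515, Σx^2·x = 1351, Σx^2 = 183, Σx·x = 183, Σx = 25, Σ1 = 5, Σx^2·z = -23349, Σx·z = -3021, Σz = -406.)
Inverting the 3×3 Gram matrix, [α, β, γ]ᵀ = [-150773/78254, -203667/78254, 8291/3557]ᵀ.

α = -1.93, β = -2.60, γ = 2.33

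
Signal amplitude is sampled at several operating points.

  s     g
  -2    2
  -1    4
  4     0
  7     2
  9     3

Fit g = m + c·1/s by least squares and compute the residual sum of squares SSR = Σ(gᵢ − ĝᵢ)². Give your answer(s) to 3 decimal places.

Entries of AᵀA: Σ1 = 5, Σ1/s = -251/252, Σ1/s·1/s = 85429/63504.
And Σg = 11, Σ1/s·g = -92/21.
So AᵀA·[m, c]ᵀ = Aᵀg: [[5, -251/252]; [-251/252, 85429/63504]]·[m, c]ᵀ = [11, -92/21]ᵀ.
Eliminating c: (85429/63504)·(row 1) − (-251/252)·(row 2) gives (22759/3969)·m = (85429/63504)·11 − (-251/252)·(-92/21) = 662615/63504, so m = 662615/364144.
Then c = ((-92/21) − (-251/252)·(662615/364144))/(85429/63504) = -173817/91036.
Residuals: -281961/364144, 98693/364144, -244399/182072, 164997/364144, 507069/364144; SSR = 1682051/364144.

SSR = 4.619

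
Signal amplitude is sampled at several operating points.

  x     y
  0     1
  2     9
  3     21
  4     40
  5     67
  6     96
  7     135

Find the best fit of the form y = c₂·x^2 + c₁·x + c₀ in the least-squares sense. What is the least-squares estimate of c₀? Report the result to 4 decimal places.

From the data, Σx^2·x^2 = 4675, Σx^2·x = 783, Σx^2 = 139, Σx·x = 139, Σx = 27, Σ1 = 7.
And Σx^2·y = 12611, Σx·y = 2097, Σy = 369.
Normal equations: [[4675, 783, 139]; [783, 139, 27]; [139, 27, 7]]·[c₂, c₁, c₀]ᵀ = [12611, 2097, 369]ᵀ.
Row-reducing yields c₂ = 203/66, c₁ = -27/11, c₀ = 73/66.

c₀ = 1.1061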